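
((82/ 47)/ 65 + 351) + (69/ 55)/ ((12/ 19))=9490407/ 26884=353.01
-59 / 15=-3.93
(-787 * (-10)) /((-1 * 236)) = -3935 /118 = -33.35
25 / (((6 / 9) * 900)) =1 / 24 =0.04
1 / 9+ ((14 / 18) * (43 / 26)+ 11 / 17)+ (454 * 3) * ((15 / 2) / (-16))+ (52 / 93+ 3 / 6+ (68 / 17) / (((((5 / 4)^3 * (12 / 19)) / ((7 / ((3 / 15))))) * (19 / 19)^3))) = -4290155383 / 8221200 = -521.84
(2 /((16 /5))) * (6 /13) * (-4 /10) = -3 /26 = -0.12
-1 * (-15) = 15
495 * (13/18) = 715/2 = 357.50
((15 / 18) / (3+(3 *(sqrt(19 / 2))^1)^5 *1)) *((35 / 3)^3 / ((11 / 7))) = -24010000 / 43424717360211+1083451250 *sqrt(38) / 536107621731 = 0.01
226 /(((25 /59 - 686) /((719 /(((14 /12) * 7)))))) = -19174292 /660667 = -29.02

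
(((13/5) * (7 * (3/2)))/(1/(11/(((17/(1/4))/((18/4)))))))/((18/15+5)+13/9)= 243243/93568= 2.60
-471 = -471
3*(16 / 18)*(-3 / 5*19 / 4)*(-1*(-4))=-152 / 5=-30.40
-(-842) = 842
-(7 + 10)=-17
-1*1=-1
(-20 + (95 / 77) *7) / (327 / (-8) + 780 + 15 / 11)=-1000 / 65163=-0.02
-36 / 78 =-6 / 13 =-0.46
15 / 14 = 1.07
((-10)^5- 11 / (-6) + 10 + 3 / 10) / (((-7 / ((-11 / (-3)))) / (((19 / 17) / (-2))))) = -156730981 / 5355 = -29268.16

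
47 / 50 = 0.94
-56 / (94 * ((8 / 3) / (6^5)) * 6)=-13608 / 47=-289.53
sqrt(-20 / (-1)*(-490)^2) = 980*sqrt(5) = 2191.35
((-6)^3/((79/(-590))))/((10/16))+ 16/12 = 612028/237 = 2582.40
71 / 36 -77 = -2701 / 36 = -75.03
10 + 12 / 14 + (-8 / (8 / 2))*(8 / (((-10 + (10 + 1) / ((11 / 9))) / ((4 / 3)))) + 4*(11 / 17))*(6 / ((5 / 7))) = 87212 / 595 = 146.57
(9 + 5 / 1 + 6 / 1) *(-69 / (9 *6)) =-230 / 9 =-25.56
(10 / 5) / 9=2 / 9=0.22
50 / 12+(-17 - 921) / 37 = -4703 / 222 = -21.18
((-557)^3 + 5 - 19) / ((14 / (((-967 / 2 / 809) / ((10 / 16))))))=334212039338 / 28315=11803356.50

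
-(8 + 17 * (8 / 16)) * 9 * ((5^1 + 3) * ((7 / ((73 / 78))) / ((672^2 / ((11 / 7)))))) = -14157 / 457856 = -0.03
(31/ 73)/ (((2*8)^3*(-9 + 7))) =-31/ 598016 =-0.00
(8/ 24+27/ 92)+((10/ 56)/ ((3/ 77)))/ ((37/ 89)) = 19831/ 1702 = 11.65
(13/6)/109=13/654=0.02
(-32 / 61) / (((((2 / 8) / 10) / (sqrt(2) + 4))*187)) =-5120 / 11407 - 1280*sqrt(2) / 11407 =-0.61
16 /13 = 1.23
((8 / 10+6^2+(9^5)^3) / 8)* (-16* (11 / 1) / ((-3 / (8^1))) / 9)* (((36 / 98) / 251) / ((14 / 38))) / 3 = 983571351035184736 / 553455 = 1777147827800.25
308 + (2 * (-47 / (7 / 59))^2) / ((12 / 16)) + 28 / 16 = 246247061 / 588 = 418787.52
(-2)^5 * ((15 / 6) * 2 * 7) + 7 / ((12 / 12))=-1113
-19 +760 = 741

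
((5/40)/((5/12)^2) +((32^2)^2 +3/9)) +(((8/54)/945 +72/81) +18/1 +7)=133775520374/127575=1048602.94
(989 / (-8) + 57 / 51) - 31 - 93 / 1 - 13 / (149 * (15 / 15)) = -4996993 / 20264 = -246.59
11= 11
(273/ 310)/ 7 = 39/ 310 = 0.13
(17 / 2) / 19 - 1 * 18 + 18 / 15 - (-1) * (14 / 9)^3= -1743643 / 138510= -12.59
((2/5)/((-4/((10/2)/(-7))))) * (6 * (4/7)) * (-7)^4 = 588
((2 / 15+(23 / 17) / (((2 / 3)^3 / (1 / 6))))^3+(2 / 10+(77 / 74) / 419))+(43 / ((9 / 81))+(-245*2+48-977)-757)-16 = -1899557922617915953 / 1052922087936000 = -1804.08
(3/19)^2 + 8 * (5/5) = 2897/361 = 8.02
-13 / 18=-0.72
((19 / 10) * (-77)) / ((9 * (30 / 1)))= -1463 / 2700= -0.54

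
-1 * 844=-844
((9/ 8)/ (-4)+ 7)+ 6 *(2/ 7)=1889/ 224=8.43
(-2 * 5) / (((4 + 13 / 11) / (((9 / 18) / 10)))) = -11 / 114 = -0.10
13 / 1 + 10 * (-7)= -57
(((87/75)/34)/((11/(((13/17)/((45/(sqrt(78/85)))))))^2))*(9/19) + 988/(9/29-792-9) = -859626139078694/696653620059375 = -1.23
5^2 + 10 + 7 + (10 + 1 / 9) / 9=3493 / 81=43.12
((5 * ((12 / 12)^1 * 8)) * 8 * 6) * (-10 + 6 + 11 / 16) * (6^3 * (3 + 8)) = -15111360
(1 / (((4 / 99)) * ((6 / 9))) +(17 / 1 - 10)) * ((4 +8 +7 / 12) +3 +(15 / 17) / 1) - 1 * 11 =1167775 / 1632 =715.55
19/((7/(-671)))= -12749/7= -1821.29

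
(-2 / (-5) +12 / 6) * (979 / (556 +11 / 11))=11748 / 2785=4.22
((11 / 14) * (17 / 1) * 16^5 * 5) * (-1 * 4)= -1960837120 / 7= -280119588.57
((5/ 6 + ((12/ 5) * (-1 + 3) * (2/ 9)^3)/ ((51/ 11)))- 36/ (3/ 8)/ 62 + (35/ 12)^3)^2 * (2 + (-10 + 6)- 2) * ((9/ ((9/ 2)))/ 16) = -8784293787552326761/ 30227779069747200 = -290.60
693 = 693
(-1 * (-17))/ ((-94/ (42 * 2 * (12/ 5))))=-8568/ 235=-36.46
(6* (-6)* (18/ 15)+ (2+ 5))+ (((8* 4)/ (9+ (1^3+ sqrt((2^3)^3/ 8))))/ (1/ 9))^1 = -101/ 5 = -20.20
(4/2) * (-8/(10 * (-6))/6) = 2/45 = 0.04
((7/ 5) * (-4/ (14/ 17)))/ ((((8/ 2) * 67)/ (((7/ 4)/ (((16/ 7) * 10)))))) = -833/ 428800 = -0.00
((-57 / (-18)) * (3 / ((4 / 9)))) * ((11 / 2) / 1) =1881 / 16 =117.56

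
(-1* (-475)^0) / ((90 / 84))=-14 / 15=-0.93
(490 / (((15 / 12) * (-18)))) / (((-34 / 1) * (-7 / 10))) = -140 / 153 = -0.92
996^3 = 988047936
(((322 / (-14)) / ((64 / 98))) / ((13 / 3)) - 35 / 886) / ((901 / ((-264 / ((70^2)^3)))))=7095297 / 348836612852000000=0.00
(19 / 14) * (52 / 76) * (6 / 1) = 5.57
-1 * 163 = -163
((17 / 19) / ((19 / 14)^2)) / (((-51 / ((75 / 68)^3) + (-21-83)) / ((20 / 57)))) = -390468750 / 325319400053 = -0.00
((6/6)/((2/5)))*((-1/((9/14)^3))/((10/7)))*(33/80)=-26411/9720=-2.72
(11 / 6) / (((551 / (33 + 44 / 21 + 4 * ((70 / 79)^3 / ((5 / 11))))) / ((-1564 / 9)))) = -23.83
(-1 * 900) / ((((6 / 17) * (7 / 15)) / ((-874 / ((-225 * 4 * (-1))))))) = 37145 / 7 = 5306.43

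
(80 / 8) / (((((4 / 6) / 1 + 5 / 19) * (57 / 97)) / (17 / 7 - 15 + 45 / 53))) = -4218530 / 19663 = -214.54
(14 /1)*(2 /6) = 14 /3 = 4.67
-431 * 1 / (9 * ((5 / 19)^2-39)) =155591 / 126486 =1.23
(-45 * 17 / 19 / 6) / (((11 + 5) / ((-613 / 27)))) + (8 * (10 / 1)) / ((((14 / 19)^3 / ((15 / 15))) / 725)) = 272128120015 / 1876896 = 144988.39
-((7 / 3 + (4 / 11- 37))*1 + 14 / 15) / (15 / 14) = 31.15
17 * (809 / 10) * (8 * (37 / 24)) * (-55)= -5597471 / 6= -932911.83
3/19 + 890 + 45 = 17768/19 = 935.16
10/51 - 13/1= -653/51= -12.80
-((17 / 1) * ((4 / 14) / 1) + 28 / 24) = -253 / 42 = -6.02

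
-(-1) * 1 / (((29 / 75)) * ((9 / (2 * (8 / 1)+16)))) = 800 / 87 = 9.20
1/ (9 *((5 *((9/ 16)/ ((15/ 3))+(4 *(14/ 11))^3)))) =21296/ 126551331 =0.00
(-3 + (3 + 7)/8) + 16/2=25/4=6.25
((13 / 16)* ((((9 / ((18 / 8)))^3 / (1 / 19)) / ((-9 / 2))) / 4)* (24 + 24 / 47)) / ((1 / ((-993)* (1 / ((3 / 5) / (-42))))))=-93516091.91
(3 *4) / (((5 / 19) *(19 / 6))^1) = 72 / 5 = 14.40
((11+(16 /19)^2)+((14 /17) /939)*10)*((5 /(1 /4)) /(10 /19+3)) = 1350522820 /20320899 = 66.46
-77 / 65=-1.18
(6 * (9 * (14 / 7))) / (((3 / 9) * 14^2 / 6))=9.92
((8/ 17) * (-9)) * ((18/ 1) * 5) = -6480/ 17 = -381.18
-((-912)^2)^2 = -691798081536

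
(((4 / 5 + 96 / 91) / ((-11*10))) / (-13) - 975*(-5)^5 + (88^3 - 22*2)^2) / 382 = 151063741798144597 / 124274150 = 1215568497.54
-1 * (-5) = 5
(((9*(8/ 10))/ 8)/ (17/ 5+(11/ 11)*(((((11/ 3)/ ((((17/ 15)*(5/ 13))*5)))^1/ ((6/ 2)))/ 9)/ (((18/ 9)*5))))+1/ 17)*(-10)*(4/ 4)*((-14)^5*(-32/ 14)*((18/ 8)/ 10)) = -1187445321216/ 1328941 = -893527.49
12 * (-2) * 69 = -1656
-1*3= -3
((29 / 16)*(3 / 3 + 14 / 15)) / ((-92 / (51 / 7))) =-14297 / 51520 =-0.28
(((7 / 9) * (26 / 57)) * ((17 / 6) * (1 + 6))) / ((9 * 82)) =10829 / 1135782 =0.01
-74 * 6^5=-575424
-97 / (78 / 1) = -97 / 78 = -1.24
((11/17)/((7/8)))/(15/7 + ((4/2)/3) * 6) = 88/731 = 0.12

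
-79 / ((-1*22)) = 79 / 22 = 3.59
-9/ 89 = -0.10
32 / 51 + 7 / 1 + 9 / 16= 6683 / 816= 8.19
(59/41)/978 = 59/40098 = 0.00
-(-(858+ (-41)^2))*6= 15234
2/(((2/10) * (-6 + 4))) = -5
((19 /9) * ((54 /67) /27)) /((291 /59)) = 2242 /175473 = 0.01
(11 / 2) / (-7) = -11 / 14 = -0.79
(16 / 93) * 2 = 0.34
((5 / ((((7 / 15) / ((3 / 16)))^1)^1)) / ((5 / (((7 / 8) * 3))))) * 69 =72.77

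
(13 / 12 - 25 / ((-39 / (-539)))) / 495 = -53731 / 77220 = -0.70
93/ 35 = 2.66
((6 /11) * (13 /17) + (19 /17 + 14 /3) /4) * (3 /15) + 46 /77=76187 /78540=0.97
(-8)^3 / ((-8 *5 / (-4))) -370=-2106 / 5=-421.20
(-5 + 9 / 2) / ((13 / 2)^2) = -0.01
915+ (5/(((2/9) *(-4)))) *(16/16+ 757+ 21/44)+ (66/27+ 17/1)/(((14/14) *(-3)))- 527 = -36922243/9504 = -3884.92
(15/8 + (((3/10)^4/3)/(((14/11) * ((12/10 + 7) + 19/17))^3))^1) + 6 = 23897830193/3034644480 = 7.88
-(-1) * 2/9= 2/9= 0.22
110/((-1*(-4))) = 55/2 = 27.50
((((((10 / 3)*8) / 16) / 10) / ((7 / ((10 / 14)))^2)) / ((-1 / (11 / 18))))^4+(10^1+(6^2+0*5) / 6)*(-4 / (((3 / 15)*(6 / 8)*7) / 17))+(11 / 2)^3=-869.82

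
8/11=0.73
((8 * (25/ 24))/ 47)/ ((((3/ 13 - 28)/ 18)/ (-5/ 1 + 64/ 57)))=143650/ 322373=0.45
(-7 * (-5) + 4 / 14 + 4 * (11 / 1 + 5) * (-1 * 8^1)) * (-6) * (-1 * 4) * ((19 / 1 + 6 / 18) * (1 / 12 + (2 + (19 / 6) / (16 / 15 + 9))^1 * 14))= -22786944764 / 3171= -7186043.76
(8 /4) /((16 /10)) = 1.25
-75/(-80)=15/16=0.94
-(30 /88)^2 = -225 /1936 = -0.12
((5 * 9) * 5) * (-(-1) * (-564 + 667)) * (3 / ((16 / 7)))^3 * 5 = 1073118375 / 4096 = 261991.79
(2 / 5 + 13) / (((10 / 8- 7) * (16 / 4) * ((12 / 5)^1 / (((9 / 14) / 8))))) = -201 / 10304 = -0.02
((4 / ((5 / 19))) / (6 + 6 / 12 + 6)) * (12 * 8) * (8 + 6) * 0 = 0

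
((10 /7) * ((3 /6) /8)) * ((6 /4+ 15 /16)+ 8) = 835 /896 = 0.93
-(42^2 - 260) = -1504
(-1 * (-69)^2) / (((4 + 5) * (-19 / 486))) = 257094 / 19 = 13531.26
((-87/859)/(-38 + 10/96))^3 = 72825163776/3814851076285946761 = 0.00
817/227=3.60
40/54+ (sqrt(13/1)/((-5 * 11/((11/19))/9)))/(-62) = 9 * sqrt(13)/5890+ 20/27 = 0.75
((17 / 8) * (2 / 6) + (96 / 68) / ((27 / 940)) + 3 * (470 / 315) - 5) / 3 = 422701 / 25704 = 16.44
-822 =-822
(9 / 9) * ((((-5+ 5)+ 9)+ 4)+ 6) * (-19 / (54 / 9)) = -361 / 6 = -60.17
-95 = -95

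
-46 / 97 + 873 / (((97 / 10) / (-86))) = -750826 / 97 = -7740.47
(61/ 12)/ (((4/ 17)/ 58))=30073/ 24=1253.04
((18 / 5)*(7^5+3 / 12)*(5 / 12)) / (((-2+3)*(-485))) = -201687 / 3880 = -51.98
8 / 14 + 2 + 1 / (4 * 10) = 727 / 280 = 2.60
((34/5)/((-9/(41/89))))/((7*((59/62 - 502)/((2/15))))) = 172856/13063609125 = 0.00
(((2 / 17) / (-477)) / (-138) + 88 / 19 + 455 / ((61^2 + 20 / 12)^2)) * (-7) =-42988388005651291 / 1325930628197376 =-32.42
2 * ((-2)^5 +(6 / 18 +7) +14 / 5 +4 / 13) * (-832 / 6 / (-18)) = -134528 / 405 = -332.17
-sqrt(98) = -9.90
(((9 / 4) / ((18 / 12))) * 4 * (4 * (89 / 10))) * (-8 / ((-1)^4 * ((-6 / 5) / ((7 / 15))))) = 9968 / 15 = 664.53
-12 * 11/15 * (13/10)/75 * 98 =-14.95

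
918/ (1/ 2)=1836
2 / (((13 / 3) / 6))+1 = 49 / 13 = 3.77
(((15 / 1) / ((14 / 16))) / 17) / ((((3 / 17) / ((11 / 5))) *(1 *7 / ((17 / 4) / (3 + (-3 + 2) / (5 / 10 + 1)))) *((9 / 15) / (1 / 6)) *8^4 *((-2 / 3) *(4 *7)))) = -0.00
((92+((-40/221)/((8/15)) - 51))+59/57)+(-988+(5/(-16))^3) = -48828331745/51597312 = -946.33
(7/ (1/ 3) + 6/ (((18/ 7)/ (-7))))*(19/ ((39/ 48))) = 4256/ 39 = 109.13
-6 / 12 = -1 / 2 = -0.50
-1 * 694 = -694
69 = 69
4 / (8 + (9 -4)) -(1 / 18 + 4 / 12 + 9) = -2125 / 234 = -9.08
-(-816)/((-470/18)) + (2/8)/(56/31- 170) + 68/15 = -43651719/1633720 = -26.72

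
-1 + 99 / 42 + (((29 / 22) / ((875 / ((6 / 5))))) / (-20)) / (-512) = 668800087 / 492800000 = 1.36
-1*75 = -75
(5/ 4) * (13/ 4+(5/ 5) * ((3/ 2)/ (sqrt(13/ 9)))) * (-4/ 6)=-65/ 24 - 15 * sqrt(13)/ 52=-3.75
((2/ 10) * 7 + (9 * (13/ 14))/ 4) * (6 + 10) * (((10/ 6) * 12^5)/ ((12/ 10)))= 135060480/ 7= 19294354.29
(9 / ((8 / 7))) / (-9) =-7 / 8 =-0.88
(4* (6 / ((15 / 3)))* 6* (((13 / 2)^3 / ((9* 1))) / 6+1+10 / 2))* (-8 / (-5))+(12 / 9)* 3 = 38612 / 75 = 514.83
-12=-12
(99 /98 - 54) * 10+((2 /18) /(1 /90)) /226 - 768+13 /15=-107721259 /83055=-1296.99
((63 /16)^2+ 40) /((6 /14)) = 99463 /768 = 129.51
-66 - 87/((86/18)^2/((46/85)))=-10697052/157165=-68.06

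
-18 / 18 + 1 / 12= -11 / 12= -0.92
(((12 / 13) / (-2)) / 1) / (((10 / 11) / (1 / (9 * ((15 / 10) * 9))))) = -0.00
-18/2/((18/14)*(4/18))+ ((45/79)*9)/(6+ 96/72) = -26766/869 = -30.80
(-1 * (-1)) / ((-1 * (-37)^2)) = -0.00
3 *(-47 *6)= -846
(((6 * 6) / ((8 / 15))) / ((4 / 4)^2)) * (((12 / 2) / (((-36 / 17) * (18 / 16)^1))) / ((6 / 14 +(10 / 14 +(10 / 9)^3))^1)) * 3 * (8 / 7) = -185895 / 802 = -231.79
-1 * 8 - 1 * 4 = -12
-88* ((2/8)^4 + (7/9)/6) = -10153/864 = -11.75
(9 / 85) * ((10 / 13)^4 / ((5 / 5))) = 18000 / 485537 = 0.04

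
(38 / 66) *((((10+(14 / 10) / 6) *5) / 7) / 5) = 5833 / 6930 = 0.84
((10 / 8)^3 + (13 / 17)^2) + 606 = 11255517 / 18496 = 608.54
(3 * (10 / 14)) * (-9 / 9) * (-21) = 45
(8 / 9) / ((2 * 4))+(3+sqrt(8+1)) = 6.11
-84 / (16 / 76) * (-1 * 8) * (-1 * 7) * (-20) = 446880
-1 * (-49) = 49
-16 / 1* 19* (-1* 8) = 2432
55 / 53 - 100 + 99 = 2 / 53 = 0.04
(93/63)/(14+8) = 31/462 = 0.07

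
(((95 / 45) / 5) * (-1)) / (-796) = 19 / 35820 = 0.00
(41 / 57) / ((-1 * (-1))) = 41 / 57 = 0.72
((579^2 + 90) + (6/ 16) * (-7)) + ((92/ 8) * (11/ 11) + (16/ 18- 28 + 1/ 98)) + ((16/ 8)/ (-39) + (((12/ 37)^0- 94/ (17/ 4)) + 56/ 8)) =261428298863/ 779688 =335298.61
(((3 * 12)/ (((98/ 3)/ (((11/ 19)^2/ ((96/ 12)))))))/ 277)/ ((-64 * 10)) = -3267/ 12543623680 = -0.00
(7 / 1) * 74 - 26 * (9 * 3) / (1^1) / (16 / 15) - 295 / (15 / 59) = -31211 / 24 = -1300.46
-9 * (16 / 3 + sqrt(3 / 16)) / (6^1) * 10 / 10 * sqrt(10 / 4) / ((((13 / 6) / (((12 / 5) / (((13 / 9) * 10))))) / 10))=-2592 * sqrt(10) / 845 - 243 * sqrt(30) / 1690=-10.49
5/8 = 0.62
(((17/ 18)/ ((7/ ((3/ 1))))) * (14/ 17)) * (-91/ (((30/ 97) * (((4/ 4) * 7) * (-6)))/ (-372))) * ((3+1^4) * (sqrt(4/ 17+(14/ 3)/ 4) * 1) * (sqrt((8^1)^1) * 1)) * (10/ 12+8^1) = -8287292 * sqrt(7293)/ 6885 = -102792.59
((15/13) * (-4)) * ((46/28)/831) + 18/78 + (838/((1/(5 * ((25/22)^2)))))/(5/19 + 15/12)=250856707371/70151081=3575.95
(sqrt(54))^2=54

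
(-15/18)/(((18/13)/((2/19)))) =-65/1026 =-0.06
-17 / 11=-1.55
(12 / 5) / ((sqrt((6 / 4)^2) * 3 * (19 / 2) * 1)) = 16 / 285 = 0.06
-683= -683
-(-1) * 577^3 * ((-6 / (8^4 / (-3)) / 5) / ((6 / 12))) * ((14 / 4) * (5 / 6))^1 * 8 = 4034100693 / 512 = 7879102.92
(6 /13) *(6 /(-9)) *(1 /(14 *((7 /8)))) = -16 /637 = -0.03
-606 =-606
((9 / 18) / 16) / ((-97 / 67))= -67 / 3104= -0.02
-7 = -7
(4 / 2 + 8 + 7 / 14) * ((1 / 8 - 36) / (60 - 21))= -2009 / 208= -9.66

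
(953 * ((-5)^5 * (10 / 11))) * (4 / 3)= -119125000 / 33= -3609848.48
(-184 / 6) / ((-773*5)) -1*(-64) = 742172 / 11595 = 64.01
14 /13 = 1.08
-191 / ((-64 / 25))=4775 / 64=74.61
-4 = -4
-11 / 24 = -0.46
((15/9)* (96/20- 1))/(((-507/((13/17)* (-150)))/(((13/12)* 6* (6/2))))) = 475/17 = 27.94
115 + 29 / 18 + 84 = 3611 / 18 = 200.61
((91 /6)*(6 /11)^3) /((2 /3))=4914 /1331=3.69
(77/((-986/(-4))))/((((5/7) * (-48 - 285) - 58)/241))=-259798/1021003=-0.25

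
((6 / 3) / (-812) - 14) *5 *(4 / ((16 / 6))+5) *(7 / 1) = -369525 / 116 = -3185.56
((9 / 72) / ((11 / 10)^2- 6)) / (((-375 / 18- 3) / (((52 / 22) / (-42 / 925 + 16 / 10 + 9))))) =138750 / 565853717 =0.00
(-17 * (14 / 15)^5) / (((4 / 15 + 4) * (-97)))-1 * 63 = -618453031 / 9821250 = -62.97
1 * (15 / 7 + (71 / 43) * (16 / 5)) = 11177 / 1505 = 7.43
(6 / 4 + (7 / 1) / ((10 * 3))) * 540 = 936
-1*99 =-99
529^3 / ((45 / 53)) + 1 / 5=7845902126 / 45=174353380.58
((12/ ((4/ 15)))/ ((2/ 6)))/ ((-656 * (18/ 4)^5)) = -10/ 89667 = -0.00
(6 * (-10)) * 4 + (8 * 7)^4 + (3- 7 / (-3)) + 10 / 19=560552926 / 57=9834261.86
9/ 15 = 3/ 5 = 0.60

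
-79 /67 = -1.18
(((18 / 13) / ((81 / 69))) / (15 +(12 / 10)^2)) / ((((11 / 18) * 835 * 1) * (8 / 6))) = 0.00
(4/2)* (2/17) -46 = -778/17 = -45.76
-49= -49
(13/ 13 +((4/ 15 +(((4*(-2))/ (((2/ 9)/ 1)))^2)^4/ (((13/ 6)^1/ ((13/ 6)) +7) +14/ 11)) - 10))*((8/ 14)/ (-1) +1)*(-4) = -310322089811252/ 595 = -521549730775.21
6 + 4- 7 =3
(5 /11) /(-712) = -5 /7832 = -0.00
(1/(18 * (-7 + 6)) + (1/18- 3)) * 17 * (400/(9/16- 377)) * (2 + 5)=2284800/6023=379.35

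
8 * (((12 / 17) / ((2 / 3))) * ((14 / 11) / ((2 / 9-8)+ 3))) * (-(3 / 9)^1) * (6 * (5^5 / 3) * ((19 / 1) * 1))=718200000 / 8041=89317.25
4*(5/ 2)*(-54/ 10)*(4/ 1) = -216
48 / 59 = 0.81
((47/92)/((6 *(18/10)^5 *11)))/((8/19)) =2790625/2868364224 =0.00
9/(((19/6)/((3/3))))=54/19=2.84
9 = 9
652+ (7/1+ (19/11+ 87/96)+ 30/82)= 9553975/14432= 662.00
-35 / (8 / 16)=-70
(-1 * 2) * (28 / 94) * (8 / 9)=-224 / 423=-0.53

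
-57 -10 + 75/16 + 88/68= -61.02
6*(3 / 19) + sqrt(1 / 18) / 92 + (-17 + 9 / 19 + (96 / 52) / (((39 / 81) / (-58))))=-764120 / 3211 + sqrt(2) / 552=-237.97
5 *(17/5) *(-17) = -289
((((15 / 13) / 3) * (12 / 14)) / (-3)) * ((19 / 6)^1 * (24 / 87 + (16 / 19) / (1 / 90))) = -16120 / 609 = -26.47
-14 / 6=-7 / 3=-2.33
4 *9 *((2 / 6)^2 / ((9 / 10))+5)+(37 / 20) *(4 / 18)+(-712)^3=-32484954883 / 90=-360943943.14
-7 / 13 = -0.54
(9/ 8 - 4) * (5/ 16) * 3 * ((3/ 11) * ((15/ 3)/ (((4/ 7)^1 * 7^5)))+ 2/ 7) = -10418655/ 13522432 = -0.77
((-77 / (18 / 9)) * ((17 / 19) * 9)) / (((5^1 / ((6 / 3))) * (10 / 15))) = -186.02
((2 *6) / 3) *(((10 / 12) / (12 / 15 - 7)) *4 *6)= -400 / 31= -12.90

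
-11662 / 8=-5831 / 4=-1457.75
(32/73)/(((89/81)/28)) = 72576/6497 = 11.17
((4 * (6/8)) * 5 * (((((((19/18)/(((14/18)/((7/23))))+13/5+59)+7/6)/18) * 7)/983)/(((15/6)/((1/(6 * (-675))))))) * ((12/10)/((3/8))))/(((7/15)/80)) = -0.02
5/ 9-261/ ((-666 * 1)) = 631/ 666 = 0.95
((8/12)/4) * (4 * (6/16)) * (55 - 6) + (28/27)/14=1331/108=12.32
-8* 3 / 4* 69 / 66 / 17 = -69 / 187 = -0.37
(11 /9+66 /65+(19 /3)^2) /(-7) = -8258 /1365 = -6.05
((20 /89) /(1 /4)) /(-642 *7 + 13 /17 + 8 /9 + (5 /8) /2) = -195840 /978688411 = -0.00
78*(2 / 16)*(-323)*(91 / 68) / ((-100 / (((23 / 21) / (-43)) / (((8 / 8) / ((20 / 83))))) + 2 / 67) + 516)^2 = -160127114511 / 10735543525051024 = -0.00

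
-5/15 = -1/3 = -0.33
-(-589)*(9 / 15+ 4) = 13547 / 5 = 2709.40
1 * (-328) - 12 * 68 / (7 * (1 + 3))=-2500 / 7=-357.14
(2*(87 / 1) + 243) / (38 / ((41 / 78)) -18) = 5699 / 742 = 7.68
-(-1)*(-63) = -63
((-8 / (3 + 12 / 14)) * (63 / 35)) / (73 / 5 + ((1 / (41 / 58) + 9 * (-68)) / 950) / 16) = -3489920 / 13610529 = -0.26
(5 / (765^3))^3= 1 / 717865204717802297390625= 0.00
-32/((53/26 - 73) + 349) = -832/7229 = -0.12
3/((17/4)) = 12/17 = 0.71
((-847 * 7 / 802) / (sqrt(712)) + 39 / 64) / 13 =3 / 64 - 5929 * sqrt(178) / 3711656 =0.03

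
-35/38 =-0.92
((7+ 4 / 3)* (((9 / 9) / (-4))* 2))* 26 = -325 / 3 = -108.33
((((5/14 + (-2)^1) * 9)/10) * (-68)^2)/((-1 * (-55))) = -239292/1925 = -124.31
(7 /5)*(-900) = -1260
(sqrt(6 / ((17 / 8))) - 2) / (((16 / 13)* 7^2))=-13 / 392+ 13* sqrt(51) / 3332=-0.01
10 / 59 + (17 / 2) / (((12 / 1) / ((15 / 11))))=5895 / 5192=1.14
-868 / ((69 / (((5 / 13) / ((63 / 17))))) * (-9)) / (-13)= -10540 / 944541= -0.01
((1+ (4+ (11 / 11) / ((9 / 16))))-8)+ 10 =79 / 9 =8.78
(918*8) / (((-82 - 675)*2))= -3672 / 757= -4.85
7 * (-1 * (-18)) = 126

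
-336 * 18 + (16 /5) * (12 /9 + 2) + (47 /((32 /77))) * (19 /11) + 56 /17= -9528751 /1632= -5838.70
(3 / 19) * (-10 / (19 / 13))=-390 / 361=-1.08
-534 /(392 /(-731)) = 195177 /196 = 995.80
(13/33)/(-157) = -0.00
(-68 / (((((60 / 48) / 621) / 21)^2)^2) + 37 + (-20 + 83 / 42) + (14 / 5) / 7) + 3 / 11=-232613241458808104297831 / 288750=-805586983407127633.93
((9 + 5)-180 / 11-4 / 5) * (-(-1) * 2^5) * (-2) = 11136 / 55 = 202.47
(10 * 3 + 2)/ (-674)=-16/ 337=-0.05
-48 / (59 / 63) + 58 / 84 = -125297 / 2478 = -50.56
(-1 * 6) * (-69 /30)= 69 /5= 13.80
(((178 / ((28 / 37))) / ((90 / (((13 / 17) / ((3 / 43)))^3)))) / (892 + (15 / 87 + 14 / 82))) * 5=683925834468383 / 35467029459792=19.28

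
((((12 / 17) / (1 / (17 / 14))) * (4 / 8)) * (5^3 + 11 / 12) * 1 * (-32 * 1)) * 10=-120880 / 7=-17268.57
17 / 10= 1.70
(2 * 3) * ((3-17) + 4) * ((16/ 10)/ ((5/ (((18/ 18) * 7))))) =-672/ 5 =-134.40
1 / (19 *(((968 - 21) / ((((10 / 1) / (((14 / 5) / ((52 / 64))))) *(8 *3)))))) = 975 / 251902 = 0.00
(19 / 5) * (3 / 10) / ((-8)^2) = 57 / 3200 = 0.02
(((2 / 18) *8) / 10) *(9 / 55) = 4 / 275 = 0.01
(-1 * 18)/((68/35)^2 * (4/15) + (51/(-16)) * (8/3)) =661500/275383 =2.40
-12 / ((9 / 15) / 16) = -320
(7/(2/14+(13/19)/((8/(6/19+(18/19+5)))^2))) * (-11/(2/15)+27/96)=-1768510842/1727627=-1023.66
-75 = -75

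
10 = 10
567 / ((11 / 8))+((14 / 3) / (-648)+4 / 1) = 4451683 / 10692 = 416.36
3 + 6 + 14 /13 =10.08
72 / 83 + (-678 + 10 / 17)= -954604 / 1411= -676.54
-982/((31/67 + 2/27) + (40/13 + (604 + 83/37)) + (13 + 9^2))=-1.40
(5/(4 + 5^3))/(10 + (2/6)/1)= 5/1333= 0.00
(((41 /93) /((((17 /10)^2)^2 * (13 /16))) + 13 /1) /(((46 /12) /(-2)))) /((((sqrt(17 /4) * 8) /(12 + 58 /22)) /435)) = -365195031915 * sqrt(17) /572202371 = -2631.48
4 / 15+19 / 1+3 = 334 / 15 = 22.27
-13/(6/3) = -13/2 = -6.50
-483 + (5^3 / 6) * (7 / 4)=-10717 / 24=-446.54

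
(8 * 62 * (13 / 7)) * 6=38688 / 7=5526.86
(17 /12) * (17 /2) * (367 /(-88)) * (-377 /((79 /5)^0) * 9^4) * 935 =7433151182145 /64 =116142987221.02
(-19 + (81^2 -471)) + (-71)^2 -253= 10859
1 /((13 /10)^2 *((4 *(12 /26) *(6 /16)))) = 100 /117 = 0.85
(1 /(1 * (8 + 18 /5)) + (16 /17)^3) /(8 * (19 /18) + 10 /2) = 2359197 /34479434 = 0.07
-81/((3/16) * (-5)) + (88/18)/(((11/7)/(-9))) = 292/5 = 58.40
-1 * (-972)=972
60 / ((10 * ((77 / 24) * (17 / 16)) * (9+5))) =1152 / 9163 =0.13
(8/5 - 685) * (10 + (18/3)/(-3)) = -27336/5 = -5467.20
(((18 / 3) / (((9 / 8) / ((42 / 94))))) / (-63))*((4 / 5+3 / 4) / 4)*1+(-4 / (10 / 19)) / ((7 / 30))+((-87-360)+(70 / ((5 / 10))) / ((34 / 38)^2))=-1303733908 / 4278645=-304.71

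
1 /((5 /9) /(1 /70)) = 9 /350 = 0.03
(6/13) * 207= 1242/13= 95.54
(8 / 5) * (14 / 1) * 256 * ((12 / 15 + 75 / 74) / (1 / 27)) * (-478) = -124148699136 / 925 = -134214809.88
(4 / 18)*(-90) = -20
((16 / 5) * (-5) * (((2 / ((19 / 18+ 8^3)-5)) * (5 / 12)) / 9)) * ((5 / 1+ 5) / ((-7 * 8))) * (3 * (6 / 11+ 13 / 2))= 50 / 4543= 0.01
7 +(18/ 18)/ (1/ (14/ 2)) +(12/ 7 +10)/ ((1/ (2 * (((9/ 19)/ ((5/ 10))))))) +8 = 5878/ 133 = 44.20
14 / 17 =0.82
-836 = -836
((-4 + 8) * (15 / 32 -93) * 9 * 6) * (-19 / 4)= 1518993 / 16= 94937.06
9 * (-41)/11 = -369/11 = -33.55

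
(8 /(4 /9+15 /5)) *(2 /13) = 144 /403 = 0.36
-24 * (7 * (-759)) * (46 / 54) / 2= 162932 / 3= 54310.67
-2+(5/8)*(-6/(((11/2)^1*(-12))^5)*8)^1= -417444187/208722096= -2.00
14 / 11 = 1.27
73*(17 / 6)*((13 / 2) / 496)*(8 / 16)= 1.36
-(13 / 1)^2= -169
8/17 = 0.47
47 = 47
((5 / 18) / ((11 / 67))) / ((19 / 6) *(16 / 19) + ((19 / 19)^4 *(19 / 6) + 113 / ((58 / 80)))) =1943 / 185691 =0.01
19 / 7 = 2.71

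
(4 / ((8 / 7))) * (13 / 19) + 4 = 243 / 38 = 6.39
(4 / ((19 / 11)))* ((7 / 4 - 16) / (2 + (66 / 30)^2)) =-275 / 57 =-4.82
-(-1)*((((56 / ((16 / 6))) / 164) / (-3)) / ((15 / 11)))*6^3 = -1386 / 205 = -6.76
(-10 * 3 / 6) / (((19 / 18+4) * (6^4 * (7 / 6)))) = -0.00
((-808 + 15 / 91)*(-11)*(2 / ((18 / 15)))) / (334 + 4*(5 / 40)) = 8086430 / 182637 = 44.28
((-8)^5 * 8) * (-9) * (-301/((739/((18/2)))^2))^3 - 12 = -36147536689257082668/162879576091729561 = -221.93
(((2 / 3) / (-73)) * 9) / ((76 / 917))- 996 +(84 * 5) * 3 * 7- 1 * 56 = 21545681 / 2774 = 7767.01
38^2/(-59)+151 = 7465/59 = 126.53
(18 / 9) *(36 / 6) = 12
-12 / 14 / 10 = -3 / 35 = -0.09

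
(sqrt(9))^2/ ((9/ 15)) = 15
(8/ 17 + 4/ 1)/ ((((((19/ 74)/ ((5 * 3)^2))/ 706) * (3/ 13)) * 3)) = 67917200/ 17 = 3995129.41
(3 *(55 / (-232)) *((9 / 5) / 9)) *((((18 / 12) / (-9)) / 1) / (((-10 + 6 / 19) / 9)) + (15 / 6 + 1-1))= -32241 / 85376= -0.38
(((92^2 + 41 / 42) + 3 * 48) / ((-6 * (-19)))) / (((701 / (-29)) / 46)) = -241171859 / 1678194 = -143.71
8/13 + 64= 64.62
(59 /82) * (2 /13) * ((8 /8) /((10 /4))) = 118 /2665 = 0.04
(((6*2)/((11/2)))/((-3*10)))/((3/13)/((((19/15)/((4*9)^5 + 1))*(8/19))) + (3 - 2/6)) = -1248/448961409985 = -0.00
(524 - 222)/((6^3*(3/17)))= 2567/324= 7.92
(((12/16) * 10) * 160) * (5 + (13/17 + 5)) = 219600/17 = 12917.65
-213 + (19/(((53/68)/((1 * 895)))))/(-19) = -1361.30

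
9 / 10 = 0.90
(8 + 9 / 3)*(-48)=-528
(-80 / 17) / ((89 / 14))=-1120 / 1513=-0.74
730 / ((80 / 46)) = 1679 / 4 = 419.75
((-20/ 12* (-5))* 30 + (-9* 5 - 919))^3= -363994344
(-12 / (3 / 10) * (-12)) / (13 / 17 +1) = 272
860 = 860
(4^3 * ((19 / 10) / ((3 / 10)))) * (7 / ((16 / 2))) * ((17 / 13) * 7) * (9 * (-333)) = -126489384 / 13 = -9729952.62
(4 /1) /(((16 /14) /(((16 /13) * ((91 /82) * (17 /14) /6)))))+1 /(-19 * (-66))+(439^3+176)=4349865838513 /51414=84604695.97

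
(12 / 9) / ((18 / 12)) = 8 / 9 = 0.89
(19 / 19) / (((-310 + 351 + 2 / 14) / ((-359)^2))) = 902167 / 288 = 3132.52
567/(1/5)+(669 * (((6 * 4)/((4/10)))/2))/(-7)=-225/7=-32.14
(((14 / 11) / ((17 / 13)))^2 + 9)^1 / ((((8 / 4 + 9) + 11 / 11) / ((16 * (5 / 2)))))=33.16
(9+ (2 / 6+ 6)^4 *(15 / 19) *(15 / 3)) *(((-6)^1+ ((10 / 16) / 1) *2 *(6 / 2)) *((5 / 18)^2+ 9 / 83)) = -428522269 / 161352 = -2655.82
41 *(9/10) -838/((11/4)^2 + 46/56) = -592069/9390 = -63.05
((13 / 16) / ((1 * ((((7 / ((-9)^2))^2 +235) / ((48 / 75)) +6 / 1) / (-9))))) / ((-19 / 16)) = 236196 / 14314657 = 0.02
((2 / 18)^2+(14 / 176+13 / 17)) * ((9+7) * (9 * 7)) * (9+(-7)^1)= 2906372 / 1683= 1726.90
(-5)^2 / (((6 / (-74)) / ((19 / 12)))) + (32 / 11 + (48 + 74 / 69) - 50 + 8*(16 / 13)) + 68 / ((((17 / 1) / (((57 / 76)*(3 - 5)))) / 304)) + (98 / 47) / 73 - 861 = -1284275056685 / 406244124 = -3161.34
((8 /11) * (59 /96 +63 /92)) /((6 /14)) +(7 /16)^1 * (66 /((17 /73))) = 39079873 /309672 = 126.20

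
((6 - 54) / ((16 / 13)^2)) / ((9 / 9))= -507 / 16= -31.69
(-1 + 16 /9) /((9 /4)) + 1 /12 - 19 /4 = -350 /81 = -4.32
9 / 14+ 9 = 135 / 14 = 9.64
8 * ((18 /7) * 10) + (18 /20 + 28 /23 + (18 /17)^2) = 97223641 /465290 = 208.95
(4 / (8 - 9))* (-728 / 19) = 2912 / 19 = 153.26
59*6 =354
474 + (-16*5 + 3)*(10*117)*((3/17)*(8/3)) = -41921.29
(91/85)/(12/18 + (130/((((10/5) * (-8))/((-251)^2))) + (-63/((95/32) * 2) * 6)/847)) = -5021016/2400708606797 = -0.00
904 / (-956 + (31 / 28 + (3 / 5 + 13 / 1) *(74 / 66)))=-4176480 / 4341157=-0.96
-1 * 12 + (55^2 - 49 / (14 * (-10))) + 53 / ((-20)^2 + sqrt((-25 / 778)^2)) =3751484351 / 1244900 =3013.48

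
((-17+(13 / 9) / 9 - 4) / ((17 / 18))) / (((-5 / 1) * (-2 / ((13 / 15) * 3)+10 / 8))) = 175552 / 19125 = 9.18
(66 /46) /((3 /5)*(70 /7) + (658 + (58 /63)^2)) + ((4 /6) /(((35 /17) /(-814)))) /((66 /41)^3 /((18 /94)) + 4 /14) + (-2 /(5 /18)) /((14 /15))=-26673135446692067 /1357046154262932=-19.66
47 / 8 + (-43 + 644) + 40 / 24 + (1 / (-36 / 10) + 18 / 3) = 44227 / 72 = 614.26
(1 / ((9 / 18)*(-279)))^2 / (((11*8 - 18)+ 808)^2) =1 / 15001595361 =0.00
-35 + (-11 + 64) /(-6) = -263 /6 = -43.83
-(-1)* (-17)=-17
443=443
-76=-76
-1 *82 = -82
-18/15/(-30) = 1/25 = 0.04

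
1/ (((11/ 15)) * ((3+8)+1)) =5/ 44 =0.11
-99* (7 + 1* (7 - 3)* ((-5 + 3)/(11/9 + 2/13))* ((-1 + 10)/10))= -140877/805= -175.00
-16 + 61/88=-1347/88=-15.31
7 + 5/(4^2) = 117/16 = 7.31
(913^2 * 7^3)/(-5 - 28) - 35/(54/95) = -467862871/54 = -8664127.24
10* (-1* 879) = -8790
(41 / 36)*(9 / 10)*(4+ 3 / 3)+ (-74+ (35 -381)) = -3319 / 8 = -414.88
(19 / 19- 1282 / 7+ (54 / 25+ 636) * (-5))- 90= -121203 / 35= -3462.94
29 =29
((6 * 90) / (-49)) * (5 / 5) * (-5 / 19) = 2700 / 931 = 2.90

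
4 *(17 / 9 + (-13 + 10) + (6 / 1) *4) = 824 / 9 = 91.56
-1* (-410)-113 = 297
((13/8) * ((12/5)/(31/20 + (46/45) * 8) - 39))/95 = -882141/1330760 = -0.66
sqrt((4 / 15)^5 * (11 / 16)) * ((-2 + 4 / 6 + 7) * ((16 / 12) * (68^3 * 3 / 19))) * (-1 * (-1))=171051008 * sqrt(165) / 192375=11421.39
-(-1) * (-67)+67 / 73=-66.08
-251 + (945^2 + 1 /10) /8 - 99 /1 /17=151464987 /1360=111371.31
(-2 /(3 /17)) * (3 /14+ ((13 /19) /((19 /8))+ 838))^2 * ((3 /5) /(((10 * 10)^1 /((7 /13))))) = -25743.77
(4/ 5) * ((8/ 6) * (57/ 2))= 152/ 5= 30.40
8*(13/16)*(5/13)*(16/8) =5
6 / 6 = 1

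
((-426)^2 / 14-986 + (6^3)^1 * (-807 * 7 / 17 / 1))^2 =50638537637776 / 14161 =3575915375.88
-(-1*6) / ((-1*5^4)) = -6 / 625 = -0.01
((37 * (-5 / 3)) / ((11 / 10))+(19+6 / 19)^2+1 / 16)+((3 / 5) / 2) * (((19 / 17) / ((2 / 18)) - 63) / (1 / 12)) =126.51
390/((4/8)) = 780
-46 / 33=-1.39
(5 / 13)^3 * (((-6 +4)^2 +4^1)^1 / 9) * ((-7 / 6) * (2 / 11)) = -7000 / 652509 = -0.01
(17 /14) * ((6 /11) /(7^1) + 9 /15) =4437 /5390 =0.82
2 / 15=0.13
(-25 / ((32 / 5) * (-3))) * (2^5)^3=128000 / 3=42666.67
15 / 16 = 0.94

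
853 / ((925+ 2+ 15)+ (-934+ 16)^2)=0.00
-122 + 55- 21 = -88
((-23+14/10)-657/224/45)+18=-821/224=-3.67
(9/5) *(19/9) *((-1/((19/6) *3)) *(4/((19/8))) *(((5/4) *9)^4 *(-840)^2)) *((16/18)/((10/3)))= -38578680000/19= -2030456842.11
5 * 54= 270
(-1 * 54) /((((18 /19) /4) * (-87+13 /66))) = 15048 /5729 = 2.63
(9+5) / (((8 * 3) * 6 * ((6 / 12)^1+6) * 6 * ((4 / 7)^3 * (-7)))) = -343 / 179712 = -0.00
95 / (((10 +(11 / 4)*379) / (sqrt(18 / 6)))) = 380*sqrt(3) / 4209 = 0.16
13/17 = 0.76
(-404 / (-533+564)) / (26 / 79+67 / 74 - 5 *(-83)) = -2361784 / 75432517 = -0.03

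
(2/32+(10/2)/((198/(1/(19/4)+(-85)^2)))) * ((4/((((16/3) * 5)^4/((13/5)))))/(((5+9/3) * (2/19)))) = 642685797/144179200000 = 0.00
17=17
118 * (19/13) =2242/13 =172.46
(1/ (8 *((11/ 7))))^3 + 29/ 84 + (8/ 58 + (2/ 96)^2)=602736455/ 1245049344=0.48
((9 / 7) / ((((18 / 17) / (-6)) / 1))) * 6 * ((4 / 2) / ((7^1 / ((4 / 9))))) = -272 / 49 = -5.55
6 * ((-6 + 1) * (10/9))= -100/3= -33.33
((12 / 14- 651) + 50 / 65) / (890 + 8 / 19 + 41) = -0.70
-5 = -5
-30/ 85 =-0.35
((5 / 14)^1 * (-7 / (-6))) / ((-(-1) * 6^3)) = 5 / 2592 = 0.00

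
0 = 0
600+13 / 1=613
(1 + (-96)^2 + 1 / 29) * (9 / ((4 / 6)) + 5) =4944939 / 29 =170515.14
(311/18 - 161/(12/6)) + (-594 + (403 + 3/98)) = -224197/882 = -254.19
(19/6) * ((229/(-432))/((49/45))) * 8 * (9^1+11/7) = -804935/6174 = -130.37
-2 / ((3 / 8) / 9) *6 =-288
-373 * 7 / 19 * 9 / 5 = -23499 / 95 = -247.36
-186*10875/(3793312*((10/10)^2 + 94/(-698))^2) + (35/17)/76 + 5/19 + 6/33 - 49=-49.24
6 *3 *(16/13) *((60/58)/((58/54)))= 233280/10933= 21.34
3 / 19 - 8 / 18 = -49 / 171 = -0.29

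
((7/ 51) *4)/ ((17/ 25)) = 700/ 867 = 0.81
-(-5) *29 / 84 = 145 / 84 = 1.73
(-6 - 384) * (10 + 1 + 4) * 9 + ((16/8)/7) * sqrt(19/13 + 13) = -52650 + 4 * sqrt(611)/91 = -52648.91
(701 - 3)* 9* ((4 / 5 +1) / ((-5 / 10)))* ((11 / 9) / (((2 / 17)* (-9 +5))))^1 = 587367 / 10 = 58736.70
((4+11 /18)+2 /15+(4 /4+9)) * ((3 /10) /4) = 1327 /1200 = 1.11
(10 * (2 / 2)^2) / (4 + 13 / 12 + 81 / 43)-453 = -451.56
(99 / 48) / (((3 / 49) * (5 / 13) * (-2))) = -7007 / 160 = -43.79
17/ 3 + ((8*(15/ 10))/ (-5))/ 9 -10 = -23/ 5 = -4.60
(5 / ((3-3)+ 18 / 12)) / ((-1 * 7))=-10 / 21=-0.48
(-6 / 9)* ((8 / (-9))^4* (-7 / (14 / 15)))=20480 / 6561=3.12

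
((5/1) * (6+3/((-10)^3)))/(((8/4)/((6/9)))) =1999/200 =10.00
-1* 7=-7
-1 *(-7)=7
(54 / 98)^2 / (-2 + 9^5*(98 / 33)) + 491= 2273977004611 / 4631317712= 491.00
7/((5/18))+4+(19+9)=286/5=57.20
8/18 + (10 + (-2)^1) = 8.44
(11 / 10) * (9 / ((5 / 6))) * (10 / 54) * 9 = 19.80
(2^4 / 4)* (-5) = -20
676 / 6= 338 / 3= 112.67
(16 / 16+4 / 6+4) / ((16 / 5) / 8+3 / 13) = 1105 / 123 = 8.98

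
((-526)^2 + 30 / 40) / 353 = 1106707 / 1412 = 783.79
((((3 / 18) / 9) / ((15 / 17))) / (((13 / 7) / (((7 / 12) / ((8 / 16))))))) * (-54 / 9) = -833 / 10530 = -0.08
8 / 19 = 0.42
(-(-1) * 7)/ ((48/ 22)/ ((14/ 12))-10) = -0.86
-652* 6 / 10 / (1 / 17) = -33252 / 5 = -6650.40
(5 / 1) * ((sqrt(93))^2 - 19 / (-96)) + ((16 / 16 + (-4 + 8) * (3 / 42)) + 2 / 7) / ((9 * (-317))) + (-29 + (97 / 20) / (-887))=1238535665429 / 2834284320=436.98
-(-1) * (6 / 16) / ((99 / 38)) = 19 / 132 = 0.14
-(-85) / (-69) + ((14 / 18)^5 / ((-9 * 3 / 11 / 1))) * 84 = -134118283 / 12223143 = -10.97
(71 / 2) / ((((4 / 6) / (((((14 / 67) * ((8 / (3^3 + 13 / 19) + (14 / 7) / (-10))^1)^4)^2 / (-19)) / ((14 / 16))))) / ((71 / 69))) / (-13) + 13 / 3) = 128864997812938918062168 / 17540301952012138323301458838061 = 0.00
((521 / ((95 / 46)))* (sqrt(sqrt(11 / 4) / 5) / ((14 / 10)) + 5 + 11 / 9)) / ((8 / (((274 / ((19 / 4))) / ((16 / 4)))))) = 1641671* sqrt(10)* 11^(1 / 4) / 50540 + 45966788 / 16245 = 3016.66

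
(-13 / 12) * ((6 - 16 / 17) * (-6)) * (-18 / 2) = -5031 / 17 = -295.94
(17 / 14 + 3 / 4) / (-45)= -11 / 252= -0.04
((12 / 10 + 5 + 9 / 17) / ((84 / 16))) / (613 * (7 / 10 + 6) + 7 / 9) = 0.00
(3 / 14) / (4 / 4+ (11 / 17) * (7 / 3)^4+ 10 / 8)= 8262 / 826259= 0.01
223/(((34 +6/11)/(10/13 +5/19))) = 125103/18772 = 6.66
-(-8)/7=8/7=1.14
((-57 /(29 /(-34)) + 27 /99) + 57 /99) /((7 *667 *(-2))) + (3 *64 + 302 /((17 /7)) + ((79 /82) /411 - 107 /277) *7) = 74140493459386555 /236373573919098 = 313.66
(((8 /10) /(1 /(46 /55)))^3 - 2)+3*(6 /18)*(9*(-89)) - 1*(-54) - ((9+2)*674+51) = -170819301746 /20796875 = -8213.70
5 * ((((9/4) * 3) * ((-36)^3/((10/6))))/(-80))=59049/5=11809.80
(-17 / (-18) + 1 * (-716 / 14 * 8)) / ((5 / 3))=-51433 / 210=-244.92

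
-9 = -9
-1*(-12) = 12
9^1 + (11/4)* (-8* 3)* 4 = -255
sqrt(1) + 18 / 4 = 11 / 2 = 5.50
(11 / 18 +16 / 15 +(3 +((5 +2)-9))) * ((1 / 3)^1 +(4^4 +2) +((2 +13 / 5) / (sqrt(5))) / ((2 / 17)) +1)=94231 * sqrt(5) / 4500 +93749 / 135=741.26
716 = 716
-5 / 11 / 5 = -1 / 11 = -0.09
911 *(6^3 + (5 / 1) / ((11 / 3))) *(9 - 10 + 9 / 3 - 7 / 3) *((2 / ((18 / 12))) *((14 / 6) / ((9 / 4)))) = -81319504 / 891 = -91267.68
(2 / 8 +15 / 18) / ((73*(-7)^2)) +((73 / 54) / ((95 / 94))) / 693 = 8113349 / 3633301980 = 0.00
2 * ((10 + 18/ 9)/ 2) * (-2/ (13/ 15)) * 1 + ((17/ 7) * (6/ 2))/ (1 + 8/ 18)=-2061/ 91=-22.65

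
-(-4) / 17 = 4 / 17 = 0.24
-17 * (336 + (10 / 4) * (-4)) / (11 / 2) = -11084 / 11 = -1007.64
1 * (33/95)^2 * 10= 1.21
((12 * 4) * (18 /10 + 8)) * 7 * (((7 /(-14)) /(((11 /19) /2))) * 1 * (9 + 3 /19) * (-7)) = 20053152 /55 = 364602.76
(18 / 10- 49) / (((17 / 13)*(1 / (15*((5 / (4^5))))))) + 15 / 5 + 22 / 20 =31691 / 21760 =1.46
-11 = -11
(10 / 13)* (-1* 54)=-540 / 13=-41.54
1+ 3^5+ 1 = 245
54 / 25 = 2.16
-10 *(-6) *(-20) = -1200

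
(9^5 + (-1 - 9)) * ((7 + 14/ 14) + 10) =1062702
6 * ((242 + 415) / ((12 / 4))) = 1314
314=314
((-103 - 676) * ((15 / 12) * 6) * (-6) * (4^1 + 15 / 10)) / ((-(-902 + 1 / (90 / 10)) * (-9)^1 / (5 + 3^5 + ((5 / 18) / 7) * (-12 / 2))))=-668767605 / 113638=-5885.07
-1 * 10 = -10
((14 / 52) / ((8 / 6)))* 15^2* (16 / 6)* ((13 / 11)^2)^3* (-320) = -187131672000 / 1771561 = -105630.95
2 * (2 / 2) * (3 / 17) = 6 / 17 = 0.35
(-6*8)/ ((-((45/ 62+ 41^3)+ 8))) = 2976/ 4273643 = 0.00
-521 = -521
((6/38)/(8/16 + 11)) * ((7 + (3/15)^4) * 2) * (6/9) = 0.13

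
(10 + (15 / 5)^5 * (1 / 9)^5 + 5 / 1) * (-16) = -58336 / 243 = -240.07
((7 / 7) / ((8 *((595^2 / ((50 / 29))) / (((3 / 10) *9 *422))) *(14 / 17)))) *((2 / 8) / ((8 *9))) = 633 / 216446720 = 0.00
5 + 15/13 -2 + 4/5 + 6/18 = 1031/195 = 5.29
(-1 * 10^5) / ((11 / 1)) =-100000 / 11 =-9090.91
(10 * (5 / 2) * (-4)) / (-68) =25 / 17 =1.47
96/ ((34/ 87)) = 4176/ 17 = 245.65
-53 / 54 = -0.98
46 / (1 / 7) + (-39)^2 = 1843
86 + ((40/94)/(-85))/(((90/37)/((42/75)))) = 77302214/898875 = 86.00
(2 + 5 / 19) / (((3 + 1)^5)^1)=43 / 19456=0.00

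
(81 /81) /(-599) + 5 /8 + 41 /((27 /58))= 88.70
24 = 24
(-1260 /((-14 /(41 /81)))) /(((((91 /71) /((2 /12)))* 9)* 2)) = 14555 /44226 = 0.33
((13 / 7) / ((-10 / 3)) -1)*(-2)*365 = 7957 / 7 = 1136.71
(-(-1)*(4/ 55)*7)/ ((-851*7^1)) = -4/ 46805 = -0.00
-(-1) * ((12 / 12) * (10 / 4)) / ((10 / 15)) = 15 / 4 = 3.75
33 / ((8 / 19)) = 627 / 8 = 78.38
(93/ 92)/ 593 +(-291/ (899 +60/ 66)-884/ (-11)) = 475493217457/ 5940548284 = 80.04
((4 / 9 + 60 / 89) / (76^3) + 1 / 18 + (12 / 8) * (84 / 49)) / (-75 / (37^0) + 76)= 22451053 / 8546314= 2.63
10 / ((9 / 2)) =20 / 9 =2.22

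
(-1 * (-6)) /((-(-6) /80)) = 80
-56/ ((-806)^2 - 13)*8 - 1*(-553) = 359241071/ 649623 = 553.00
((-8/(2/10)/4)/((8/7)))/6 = -35/24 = -1.46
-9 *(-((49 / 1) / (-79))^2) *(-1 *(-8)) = 172872 / 6241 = 27.70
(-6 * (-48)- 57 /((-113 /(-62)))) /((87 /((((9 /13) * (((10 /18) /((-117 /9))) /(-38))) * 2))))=48350 /10522447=0.00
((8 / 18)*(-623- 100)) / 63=-964 / 189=-5.10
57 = 57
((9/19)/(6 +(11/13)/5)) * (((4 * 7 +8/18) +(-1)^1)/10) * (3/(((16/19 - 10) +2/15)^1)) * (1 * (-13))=1878435/2062744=0.91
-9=-9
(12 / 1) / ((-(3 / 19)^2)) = -1444 / 3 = -481.33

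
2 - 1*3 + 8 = 7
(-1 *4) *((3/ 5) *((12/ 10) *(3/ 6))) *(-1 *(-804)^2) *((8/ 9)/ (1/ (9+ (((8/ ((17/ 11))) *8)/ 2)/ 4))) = 4985160192/ 425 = 11729788.69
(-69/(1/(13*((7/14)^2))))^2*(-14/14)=-804609/16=-50288.06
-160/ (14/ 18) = -1440/ 7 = -205.71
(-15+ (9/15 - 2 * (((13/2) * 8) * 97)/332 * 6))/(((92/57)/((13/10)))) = -15123069/95450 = -158.44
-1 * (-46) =46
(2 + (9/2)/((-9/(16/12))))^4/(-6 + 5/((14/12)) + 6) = 896/1215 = 0.74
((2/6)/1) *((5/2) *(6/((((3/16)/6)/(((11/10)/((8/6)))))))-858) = -154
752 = 752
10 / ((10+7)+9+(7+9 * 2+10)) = 10 / 61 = 0.16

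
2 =2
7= 7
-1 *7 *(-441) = 3087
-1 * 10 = -10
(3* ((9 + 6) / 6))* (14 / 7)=15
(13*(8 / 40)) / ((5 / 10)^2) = 52 / 5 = 10.40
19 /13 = 1.46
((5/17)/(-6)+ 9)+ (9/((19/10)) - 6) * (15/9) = 13267/1938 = 6.85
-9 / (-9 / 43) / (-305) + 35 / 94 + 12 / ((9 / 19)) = 25.56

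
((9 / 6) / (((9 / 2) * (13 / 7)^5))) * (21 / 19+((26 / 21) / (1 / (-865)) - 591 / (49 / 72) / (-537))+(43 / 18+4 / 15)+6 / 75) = -16.08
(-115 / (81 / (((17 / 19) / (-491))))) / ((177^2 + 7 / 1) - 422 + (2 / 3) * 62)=1955 / 23391366678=0.00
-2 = -2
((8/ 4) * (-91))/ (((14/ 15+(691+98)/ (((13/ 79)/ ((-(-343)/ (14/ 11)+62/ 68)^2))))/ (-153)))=1569261330/ 19758062833283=0.00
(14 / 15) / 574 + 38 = 23371 / 615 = 38.00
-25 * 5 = -125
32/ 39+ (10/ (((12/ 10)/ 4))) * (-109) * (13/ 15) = -368324/ 117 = -3148.07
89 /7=12.71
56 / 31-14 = -378 / 31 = -12.19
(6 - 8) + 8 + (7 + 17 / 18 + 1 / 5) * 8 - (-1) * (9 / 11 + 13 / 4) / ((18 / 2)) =47261 / 660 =71.61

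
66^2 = 4356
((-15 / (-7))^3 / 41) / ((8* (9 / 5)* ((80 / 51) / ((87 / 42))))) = 554625 / 25200896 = 0.02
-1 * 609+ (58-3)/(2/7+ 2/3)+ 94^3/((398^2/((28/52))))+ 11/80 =-22581308597/41185040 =-548.29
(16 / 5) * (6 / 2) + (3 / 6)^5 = 9.63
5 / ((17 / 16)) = 80 / 17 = 4.71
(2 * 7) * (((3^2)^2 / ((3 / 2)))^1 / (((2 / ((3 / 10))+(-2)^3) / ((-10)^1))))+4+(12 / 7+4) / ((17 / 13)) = 675726 / 119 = 5678.37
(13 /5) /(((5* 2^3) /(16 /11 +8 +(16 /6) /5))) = 2678 /4125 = 0.65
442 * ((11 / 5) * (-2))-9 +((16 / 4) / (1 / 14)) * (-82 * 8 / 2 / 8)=-21249 / 5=-4249.80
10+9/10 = 109/10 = 10.90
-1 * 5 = -5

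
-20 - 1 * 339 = -359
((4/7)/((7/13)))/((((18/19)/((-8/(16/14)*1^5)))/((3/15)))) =-494/315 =-1.57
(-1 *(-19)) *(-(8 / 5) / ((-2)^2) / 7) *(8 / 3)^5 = -146.41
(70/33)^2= 4900/1089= 4.50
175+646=821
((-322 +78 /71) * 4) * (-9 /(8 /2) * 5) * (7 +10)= 17429760 /71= 245489.58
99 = 99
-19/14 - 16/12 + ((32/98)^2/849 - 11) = -18604721/1358966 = -13.69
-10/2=-5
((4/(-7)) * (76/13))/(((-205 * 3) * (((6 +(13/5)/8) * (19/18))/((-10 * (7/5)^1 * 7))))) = -10752/134849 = -0.08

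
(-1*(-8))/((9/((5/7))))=40/63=0.63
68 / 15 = 4.53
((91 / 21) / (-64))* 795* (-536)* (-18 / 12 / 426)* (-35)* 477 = 3853456425 / 2272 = 1696063.57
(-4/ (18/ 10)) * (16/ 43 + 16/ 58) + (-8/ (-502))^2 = -1017916592/ 707060223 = -1.44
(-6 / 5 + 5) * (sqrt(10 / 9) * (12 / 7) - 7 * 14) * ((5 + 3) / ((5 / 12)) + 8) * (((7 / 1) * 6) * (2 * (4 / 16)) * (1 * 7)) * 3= -111675312 / 25 + 651168 * sqrt(10) / 25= -4384645.52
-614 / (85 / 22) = -13508 / 85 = -158.92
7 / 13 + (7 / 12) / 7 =97 / 156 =0.62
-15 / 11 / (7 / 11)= -15 / 7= -2.14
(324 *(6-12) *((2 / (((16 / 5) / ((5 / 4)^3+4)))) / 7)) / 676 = -462915 / 302848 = -1.53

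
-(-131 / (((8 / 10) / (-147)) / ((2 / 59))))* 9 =-866565 / 118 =-7343.77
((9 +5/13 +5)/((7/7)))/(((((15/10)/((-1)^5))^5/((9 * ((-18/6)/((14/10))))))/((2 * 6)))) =119680/273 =438.39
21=21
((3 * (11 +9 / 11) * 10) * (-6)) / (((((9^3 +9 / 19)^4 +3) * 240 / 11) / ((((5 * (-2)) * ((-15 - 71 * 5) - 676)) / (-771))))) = 44302623950 / 9483879874381597491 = 0.00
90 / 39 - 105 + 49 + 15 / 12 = -2727 / 52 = -52.44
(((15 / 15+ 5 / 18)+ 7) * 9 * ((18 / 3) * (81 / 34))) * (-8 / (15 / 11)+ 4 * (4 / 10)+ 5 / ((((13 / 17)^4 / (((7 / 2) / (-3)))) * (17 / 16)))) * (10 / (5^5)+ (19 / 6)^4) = -13207735821518579 / 6069212500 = -2176186.09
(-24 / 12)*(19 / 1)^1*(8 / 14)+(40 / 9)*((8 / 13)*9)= 2.90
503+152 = 655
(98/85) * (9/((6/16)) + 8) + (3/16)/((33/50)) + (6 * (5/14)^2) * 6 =41.77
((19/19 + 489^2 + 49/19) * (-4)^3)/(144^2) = -4543367/6156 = -738.04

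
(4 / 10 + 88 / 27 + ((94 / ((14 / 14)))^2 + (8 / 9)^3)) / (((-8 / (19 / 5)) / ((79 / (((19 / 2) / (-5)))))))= 1272813161 / 7290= 174597.14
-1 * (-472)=472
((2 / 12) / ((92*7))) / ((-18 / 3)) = -1 / 23184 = -0.00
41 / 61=0.67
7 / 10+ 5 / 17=169 / 170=0.99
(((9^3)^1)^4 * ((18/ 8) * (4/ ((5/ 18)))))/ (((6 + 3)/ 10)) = 10167463313316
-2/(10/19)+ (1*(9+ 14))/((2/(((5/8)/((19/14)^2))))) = 739/7220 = 0.10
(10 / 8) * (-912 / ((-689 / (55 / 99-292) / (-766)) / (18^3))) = 1484249520960 / 689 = 2154208303.28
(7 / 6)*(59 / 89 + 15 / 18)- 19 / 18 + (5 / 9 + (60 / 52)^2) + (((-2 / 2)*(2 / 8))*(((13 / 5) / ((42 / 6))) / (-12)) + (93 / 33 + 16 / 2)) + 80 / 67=815523712603 / 55869493680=14.60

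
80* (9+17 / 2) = 1400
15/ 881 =0.02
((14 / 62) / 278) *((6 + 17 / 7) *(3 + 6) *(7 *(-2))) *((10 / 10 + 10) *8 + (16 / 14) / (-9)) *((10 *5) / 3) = -16331200 / 12927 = -1263.34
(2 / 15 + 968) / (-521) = -14522 / 7815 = -1.86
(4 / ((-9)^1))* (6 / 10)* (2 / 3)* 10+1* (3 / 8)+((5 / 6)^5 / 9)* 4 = -1.22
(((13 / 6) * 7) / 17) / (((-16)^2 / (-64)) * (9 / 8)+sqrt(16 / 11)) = -3003 / 14059 -728 * sqrt(11) / 42177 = -0.27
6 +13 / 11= 79 / 11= 7.18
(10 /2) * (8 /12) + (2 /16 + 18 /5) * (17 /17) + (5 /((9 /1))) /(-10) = 2521 /360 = 7.00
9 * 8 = 72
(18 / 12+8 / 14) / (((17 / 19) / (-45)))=-24795 / 238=-104.18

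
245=245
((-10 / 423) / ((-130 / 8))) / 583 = 8 / 3205917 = 0.00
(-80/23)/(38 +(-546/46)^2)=-1840/94631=-0.02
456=456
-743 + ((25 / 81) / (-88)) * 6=-882709 / 1188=-743.02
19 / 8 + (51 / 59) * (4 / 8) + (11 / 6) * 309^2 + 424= 82824345 / 472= 175475.31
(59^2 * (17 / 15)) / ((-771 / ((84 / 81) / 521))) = -1656956 / 162684855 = -0.01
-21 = -21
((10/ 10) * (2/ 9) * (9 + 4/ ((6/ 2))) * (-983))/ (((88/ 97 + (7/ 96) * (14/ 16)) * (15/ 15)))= -1513411072/ 651033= -2324.63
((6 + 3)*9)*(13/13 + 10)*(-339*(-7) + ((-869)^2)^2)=508108911219954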